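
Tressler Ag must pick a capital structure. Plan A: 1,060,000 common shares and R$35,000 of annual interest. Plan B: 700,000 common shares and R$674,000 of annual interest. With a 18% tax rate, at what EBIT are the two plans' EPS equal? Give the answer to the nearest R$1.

Set EPS_A = EPS_B: (EBIT − R$35,000)(1 − 0.18) ÷ 1,060,000 = (EBIT − R$674,000)(1 − 0.18) ÷ 700,000.
The (1 − t) factor cancels: (EBIT − 35,000) × 700,000 = (EBIT − 674,000) × 1,060,000.
EBIT × (1,060,000 − 700,000) = 674,000 × 1,060,000 − 35,000 × 700,000 = 689,940,000,000, so EBIT = 689,940,000,000 ÷ 360,000 = 1,916,500.00.

R$1,916,500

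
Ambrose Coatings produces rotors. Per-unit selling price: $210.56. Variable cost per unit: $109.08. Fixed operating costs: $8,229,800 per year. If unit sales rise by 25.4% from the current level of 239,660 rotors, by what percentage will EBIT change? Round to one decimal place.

+38.4%

Contribution at this volume is 239,660 × $101.48 = $24,320,696.80.
Subtracting fixed costs: EBIT = $24,320,696.80 − $8,229,800 = $16,090,896.80.
DOL = contribution ÷ EBIT = $24,320,696.80 ÷ $16,090,896.80 = 1.5115.
Operating income changes by 1.5115 × +25.4% = +38.4%.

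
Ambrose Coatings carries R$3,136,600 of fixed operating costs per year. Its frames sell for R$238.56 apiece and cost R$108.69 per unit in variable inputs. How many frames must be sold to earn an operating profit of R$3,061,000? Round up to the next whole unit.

47,722 frames

Contribution margin per unit = R$238.56 − R$108.69 = R$129.87.
Need Q such that Q × R$129.87 − R$3,136,600 = R$3,061,000, i.e. Q = R$6,197,600 / R$129.87 = 47,721.57 → 47,722.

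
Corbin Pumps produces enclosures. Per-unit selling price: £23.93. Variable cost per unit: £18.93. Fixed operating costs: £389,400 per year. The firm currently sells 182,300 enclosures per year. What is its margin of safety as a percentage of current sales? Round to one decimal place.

57.3%

Unit CM = price − variable cost = £23.93 − £18.93 = £5.00. Break-even units = £389,400 ÷ £5.00 = 77,880.00; break-even revenue = 77,880.00 × £23.93 = £1,863,668.40.
Current sales = 182,300 × £23.93 = £4,362,439.00.
Margin of safety = (£4,362,439.00 − £1,863,668.40) ÷ £4,362,439.00 = 57.3%.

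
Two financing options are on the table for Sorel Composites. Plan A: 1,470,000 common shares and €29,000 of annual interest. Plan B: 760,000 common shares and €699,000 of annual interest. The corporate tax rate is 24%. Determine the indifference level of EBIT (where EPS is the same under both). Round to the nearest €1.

At indifference, (EBIT − 29,000)(1 − t)/1,470,000 = (EBIT − 699,000)(1 − t)/760,000.
The (1 − t) factor cancels: (EBIT − 29,000) × 760,000 = (EBIT − 699,000) × 1,470,000.
EBIT × (1,470,000 − 760,000) = 699,000 × 1,470,000 − 29,000 × 760,000 = 1,005,490,000,000, so EBIT = 1,005,490,000,000 ÷ 710,000 = 1,416,183.10.

€1,416,183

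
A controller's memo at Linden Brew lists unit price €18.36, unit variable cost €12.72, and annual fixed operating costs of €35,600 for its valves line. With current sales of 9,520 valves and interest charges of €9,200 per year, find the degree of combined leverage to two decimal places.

6.04

At 9,520 units, contribution = 9,520 × €5.64 = €53,692.80.
Operating income = contribution − fixed costs = €53,692.80 − €35,600 = €18,092.80. Interest = €9,200.00.
DOL = €53,692.80 ÷ €18,092.80 = 2.9676; DFL = €18,092.80 ÷ €8,892.80 = 2.0345.
DCL = DOL × DFL = 2.9676 × 2.0345 = 6.0376.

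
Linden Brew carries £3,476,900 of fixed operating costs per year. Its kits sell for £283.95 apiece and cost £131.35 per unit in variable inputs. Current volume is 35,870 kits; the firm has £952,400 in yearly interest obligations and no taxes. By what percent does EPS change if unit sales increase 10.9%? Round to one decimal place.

Contribution at this volume is 35,870 × £152.60 = £5,473,762.00.
EBIT = £5,473,762.00 − £3,476,900 = £1,996,862.00.
After interest of £952,400.00, pre-tax earnings = £1,044,462.00.
DCL = total CM / (EBIT − I) = £5,473,762.00 / £1,044,462.00 = 5.2407.
%ΔEPS = DCL × %ΔSales = 5.2407 × +10.9% = +57.1%.

+57.1%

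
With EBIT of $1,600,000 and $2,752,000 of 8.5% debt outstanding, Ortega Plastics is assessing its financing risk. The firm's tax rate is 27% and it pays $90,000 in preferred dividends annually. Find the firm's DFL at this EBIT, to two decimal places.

Interest = $233,920.00.
Pre-tax preferred-dividend burden = $90,000 ÷ (1 − 0.27) = $123,287.67.
DFL = EBIT ÷ [EBIT − I − D_p/(1−t)] = $1,600,000 ÷ [$1,600,000 − $233,920.00 − $123,287.67] = $1,600,000 ÷ $1,242,792.33 = 1.2874.

1.29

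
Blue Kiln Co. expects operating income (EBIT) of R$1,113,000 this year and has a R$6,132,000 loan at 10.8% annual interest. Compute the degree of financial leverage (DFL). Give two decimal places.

Annual interest charges come to R$662,256.00.
DFL = EBIT ÷ (EBIT − I) = R$1,113,000 ÷ (R$1,113,000 − R$662,256.00) = R$1,113,000 ÷ R$450,744.00 = 2.4693.

2.47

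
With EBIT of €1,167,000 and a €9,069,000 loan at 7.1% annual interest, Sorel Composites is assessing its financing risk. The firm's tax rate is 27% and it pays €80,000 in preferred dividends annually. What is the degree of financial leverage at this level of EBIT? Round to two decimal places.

Annual interest charges come to €643,899.00.
Preferred dividends grossed up pre-tax: €80,000 / (1 − 0.27) = €109,589.04.
DFL = EBIT ÷ [EBIT − I − D_p/(1−t)] = €1,167,000 ÷ [€1,167,000 − €643,899.00 − €109,589.04] = €1,167,000 ÷ €413,511.96 = 2.8222.

2.82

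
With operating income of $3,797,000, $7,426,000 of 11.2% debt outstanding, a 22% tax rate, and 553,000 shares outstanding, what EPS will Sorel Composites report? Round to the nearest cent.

Interest = $831,712.00, so EBT = $3,797,000 − $831,712.00 = $2,965,288.00.
After tax at 22%: net income = $2,965,288.00 × 0.78 = $2,312,924.64.
Per share: $2,312,924.64 / 553,000 shares = $4.18.

$4.18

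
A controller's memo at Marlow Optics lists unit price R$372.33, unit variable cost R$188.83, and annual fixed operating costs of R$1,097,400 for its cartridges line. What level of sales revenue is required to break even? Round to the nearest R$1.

CM per unit = R$372.33 − R$188.83 = R$183.50; CM ratio = R$183.50 / R$372.33 = 0.4928.
Break-even sales = FC ÷ CM ratio = R$1,097,400 × R$372.33 / R$183.50 = R$2,226,675.

R$2,226,675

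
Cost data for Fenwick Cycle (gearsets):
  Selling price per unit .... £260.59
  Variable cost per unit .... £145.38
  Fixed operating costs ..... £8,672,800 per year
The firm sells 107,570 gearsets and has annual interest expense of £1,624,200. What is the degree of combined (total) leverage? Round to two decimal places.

5.91

Contribution at this volume is 107,570 × £115.21 = £12,393,139.70.
EBIT = £12,393,139.70 − £8,672,800 = £3,720,339.70. Interest = £1,624,200.00, so EBIT − I = £2,096,139.70.
Degree of total leverage = total CM / (EBIT − interest) = £12,393,139.70 / £2,096,139.70 = 5.9124.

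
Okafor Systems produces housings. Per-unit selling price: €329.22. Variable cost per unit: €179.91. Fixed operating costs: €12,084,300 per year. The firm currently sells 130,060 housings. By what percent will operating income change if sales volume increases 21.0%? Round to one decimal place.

+55.6%

Total contribution margin = 130,060 × €149.31 = €19,419,258.60.
Operating income = contribution − fixed costs = €19,419,258.60 − €12,084,300 = €7,334,958.60.
So DOL = total CM / EBIT = €19,419,258.60 / €7,334,958.60 = 2.6475.
Operating income changes by 2.6475 × +21.0% = +55.6%.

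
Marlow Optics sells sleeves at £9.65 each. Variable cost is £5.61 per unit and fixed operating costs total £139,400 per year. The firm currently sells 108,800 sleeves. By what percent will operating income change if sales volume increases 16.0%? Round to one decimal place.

Contribution at this volume is 108,800 × £4.04 = £439,552.00.
Operating income = contribution − fixed costs = £439,552.00 − £139,400 = £300,152.00.
Degree of operating leverage = £439,552.00 / £300,152.00 = 1.4644.
%ΔEBIT = DOL × %ΔSales = 1.4644 × +16.0% = +23.4%.

+23.4%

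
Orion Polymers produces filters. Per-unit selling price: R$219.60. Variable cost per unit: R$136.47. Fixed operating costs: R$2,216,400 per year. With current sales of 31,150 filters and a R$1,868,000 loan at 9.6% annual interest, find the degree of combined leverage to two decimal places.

Contribution at this volume is 31,150 × R$83.13 = R$2,589,499.50.
Subtracting fixed costs: EBIT = R$2,589,499.50 − R$2,216,400 = R$373,099.50. Interest = R$179,328.00.
DOL = R$2,589,499.50 ÷ R$373,099.50 = 6.9405; DFL = R$373,099.50 ÷ R$193,771.50 = 1.9255.
Combined leverage = 6.9405 × 1.9255 = 13.3639.

13.36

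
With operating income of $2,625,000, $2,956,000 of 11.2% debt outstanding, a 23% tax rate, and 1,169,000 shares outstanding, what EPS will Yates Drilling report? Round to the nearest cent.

$1.51

Pre-tax income = $2,625,000 − $331,072.00 = $2,293,928.00.
Net income = $2,293,928.00 × (1 − 0.23) = $1,766,324.56.
Per share: $1,766,324.56 / 1,169,000 shares = $1.51.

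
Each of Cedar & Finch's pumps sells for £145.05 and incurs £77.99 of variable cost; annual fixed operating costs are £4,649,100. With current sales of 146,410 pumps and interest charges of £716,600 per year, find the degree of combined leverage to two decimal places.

Contribution at this volume is 146,410 × £67.06 = £9,818,254.60.
Operating income = contribution − fixed costs = £9,818,254.60 − £4,649,100 = £5,169,154.60. Interest = £716,600.00, so EBIT − I = £4,452,554.60.
DCL = contribution ÷ (EBIT − I) = £9,818,254.60 ÷ £4,452,554.60 = 2.2051.

2.21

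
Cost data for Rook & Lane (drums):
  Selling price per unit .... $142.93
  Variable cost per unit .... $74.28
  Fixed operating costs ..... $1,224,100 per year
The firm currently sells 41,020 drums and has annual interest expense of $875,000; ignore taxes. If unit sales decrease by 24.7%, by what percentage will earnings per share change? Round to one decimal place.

-97.0%

Contribution at this volume is 41,020 × $68.65 = $2,816,023.00.
Subtracting fixed costs: EBIT = $2,816,023.00 − $1,224,100 = $1,591,923.00.
After interest of $875,000.00, pre-tax earnings = $716,923.00.
DCL = total CM / (EBIT − I) = $2,816,023.00 / $716,923.00 = 3.9279.
EPS therefore changes by 3.9279 × (-24.7%) = -97.0%.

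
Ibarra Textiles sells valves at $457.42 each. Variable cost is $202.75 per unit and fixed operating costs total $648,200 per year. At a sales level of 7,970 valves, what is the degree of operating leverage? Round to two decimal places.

1.47

At 7,970 units, contribution = 7,970 × $254.67 = $2,029,719.90.
Subtracting fixed costs: EBIT = $2,029,719.90 − $648,200 = $1,381,519.90.
DOL = contribution ÷ EBIT = $2,029,719.90 ÷ $1,381,519.90 = 1.4692.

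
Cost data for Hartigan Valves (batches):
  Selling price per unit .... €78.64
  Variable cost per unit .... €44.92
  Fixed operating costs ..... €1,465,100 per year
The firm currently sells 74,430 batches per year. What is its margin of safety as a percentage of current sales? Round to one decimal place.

41.6%

Each unit contributes €78.64 − €44.92 = €33.72. Break-even units = €1,465,100 ÷ €33.72 = 43,448.99; break-even revenue = 43,448.99 × €78.64 = €3,416,828.71.
Actual sales revenue = 74,430 × €78.64 = €5,853,175.20.
Margin of safety = (€5,853,175.20 − €3,416,828.71) ÷ €5,853,175.20 = 41.6%.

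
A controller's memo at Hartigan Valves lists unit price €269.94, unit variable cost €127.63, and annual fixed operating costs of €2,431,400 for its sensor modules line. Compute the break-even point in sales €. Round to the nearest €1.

€4,611,989

CM per unit = €269.94 − €127.63 = €142.31; CM ratio = €142.31 / €269.94 = 0.5272.
Break-even sales = FC ÷ CM ratio = €2,431,400 × €269.94 / €142.31 = €4,611,989.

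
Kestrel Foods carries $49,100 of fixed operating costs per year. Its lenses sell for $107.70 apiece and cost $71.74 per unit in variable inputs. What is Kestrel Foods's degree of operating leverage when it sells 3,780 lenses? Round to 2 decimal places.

At 3,780 units, contribution = 3,780 × $35.96 = $135,928.80.
EBIT = $135,928.80 − $49,100 = $86,828.80.
So DOL = total CM / EBIT = $135,928.80 / $86,828.80 = 1.5655.

1.57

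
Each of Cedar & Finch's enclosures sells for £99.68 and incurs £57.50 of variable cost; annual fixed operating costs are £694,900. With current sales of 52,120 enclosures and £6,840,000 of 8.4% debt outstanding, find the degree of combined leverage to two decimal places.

2.37

At 52,120 units, contribution = 52,120 × £42.18 = £2,198,421.60.
Operating income = contribution − fixed costs = £2,198,421.60 − £694,900 = £1,503,521.60. Interest = £574,560.00.
DOL = £2,198,421.60 ÷ £1,503,521.60 = 1.4622; DFL = £1,503,521.60 ÷ £928,961.60 = 1.6185.
Combined leverage = 1.4622 × 1.6185 = 2.3666.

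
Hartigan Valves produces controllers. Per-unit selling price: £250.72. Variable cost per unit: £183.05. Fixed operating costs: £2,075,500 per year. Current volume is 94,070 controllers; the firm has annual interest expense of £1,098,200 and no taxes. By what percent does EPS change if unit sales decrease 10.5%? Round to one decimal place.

At 94,070 units, contribution = 94,070 × £67.67 = £6,365,716.90.
Operating income = contribution − fixed costs = £6,365,716.90 − £2,075,500 = £4,290,216.90.
Interest = £1,098,200.00, so EBIT − I = £3,192,016.90.
Degree of combined leverage = contribution ÷ (EBIT − I) = £6,365,716.90 ÷ £3,192,016.90 = 1.9943.
EPS therefore changes by 1.9943 × (-10.5%) = -20.9%.

-20.9%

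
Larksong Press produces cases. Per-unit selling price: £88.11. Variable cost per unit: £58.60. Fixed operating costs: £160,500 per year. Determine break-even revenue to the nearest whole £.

Contribution margin per unit = £88.11 − £58.60 = £29.51, a CM ratio of £29.51 ÷ £88.11 = 0.3349.
Break-even revenue = fixed costs × price ÷ CM = £160,500 × £88.11 ÷ £29.51 = £479,216.

£479,216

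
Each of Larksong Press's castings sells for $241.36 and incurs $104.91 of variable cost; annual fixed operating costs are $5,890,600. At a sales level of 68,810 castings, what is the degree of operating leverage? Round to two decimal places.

Total contribution margin = 68,810 × $136.45 = $9,389,124.50.
Operating income = contribution − fixed costs = $9,389,124.50 − $5,890,600 = $3,498,524.50.
So DOL = total CM / EBIT = $9,389,124.50 / $3,498,524.50 = 2.6837.

2.68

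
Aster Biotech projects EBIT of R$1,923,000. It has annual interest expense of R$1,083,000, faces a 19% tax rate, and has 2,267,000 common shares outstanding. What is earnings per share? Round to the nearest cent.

R$0.30

Interest = R$1,083,000.00, so EBT = R$1,923,000 − R$1,083,000.00 = R$840,000.00.
Net income = R$840,000.00 × (1 − 0.19) = R$680,400.00.
EPS = R$680,400.00 ÷ 2,267,000 = R$0.30.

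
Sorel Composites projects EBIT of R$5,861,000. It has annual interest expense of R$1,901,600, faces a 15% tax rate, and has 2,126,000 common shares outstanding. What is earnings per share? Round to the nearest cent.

Interest = R$1,901,600.00, so EBT = R$5,861,000 − R$1,901,600.00 = R$3,959,400.00.
After tax at 15%: net income = R$3,959,400.00 × 0.85 = R$3,365,490.00.
Per share: R$3,365,490.00 / 2,126,000 shares = R$1.58.

R$1.58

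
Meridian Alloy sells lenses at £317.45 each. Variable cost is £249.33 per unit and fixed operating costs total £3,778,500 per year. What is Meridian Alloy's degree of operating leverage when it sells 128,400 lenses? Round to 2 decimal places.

1.76

At 128,400 units, contribution = 128,400 × £68.12 = £8,746,608.00.
Operating income = contribution − fixed costs = £8,746,608.00 − £3,778,500 = £4,968,108.00.
So DOL = total CM / EBIT = £8,746,608.00 / £4,968,108.00 = 1.7606.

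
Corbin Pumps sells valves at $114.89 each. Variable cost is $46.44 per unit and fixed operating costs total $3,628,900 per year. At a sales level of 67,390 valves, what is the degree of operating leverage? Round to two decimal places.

At 67,390 units, contribution = 67,390 × $68.45 = $4,612,845.50.
Operating income = contribution − fixed costs = $4,612,845.50 − $3,628,900 = $983,945.50.
DOL = contribution ÷ EBIT = $4,612,845.50 ÷ $983,945.50 = 4.6881.

4.69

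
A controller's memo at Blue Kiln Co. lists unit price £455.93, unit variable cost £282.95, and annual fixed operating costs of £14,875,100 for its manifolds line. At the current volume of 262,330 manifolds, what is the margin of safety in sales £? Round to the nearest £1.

Unit CM = price − variable cost = £455.93 − £282.95 = £172.98. Break-even units = £14,875,100 ÷ £172.98 = 85,993.18; break-even revenue = 85,993.18 × £455.93 = £39,206,869.83.
Current sales = 262,330 × £455.93 = £119,604,116.90.
Margin of safety = £119,604,116.90 − £39,206,869.83 = £80,397,247.

£80,397,247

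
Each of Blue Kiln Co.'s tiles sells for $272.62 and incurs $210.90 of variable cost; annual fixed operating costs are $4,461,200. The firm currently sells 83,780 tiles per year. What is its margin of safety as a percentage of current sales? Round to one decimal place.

13.7%

Each unit contributes $272.62 − $210.90 = $61.72. Break-even units = $4,461,200 ÷ $61.72 = 72,281.27; break-even revenue = 72,281.27 × $272.62 = $19,705,319.90.
Actual sales revenue = 83,780 × $272.62 = $22,840,103.60.
Margin of safety = ($22,840,103.60 − $19,705,319.90) ÷ $22,840,103.60 = 13.7%.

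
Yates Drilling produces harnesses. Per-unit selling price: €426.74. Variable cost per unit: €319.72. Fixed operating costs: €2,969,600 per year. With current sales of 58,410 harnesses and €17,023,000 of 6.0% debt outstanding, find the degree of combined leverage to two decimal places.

2.77

Total contribution margin = 58,410 × €107.02 = €6,251,038.20.
Subtracting fixed costs: EBIT = €6,251,038.20 − €2,969,600 = €3,281,438.20. Interest = €1,021,380.00, so EBIT − I = €2,260,058.20.
DCL = contribution ÷ (EBIT − I) = €6,251,038.20 ÷ €2,260,058.20 = 2.7659.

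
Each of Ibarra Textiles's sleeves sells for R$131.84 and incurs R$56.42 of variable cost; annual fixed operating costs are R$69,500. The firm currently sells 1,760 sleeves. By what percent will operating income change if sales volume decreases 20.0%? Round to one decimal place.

Total contribution margin = 1,760 × R$75.42 = R$132,739.20.
Operating income = contribution − fixed costs = R$132,739.20 − R$69,500 = R$63,239.20.
DOL = contribution ÷ EBIT = R$132,739.20 ÷ R$63,239.20 = 2.0990.
So EBIT moves 2.0990 × (-20.0%) = -42.0%.

-42.0%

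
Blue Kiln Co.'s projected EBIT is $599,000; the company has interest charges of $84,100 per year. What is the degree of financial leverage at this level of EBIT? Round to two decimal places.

1.16

Interest = $84,100.00.
DFL = EBIT ÷ (EBIT − I) = $599,000 ÷ ($599,000 − $84,100.00) = $599,000 ÷ $514,900.00 = 1.1633.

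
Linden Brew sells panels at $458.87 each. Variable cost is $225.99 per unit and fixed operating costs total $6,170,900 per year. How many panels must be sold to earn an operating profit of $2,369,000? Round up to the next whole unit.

Contribution margin per unit = $458.87 − $225.99 = $232.88.
Units = (FC + target) / CM = ($6,170,900 + $2,369,000) / $232.88 = 36,670.82, so 36,671 panels.

36,671 panels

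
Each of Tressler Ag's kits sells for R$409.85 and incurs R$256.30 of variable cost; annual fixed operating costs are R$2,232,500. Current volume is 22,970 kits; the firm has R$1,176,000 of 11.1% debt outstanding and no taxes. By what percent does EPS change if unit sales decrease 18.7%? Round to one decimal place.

Contribution at this volume is 22,970 × R$153.55 = R$3,527,043.50.
Subtracting fixed costs: EBIT = R$3,527,043.50 − R$2,232,500 = R$1,294,543.50.
Interest = R$130,536.00, so EBIT − I = R$1,164,007.50.
DCL = total CM / (EBIT − I) = R$3,527,043.50 / R$1,164,007.50 = 3.0301.
%ΔEPS = DCL × %ΔSales = 3.0301 × -18.7% = -56.7%.

-56.7%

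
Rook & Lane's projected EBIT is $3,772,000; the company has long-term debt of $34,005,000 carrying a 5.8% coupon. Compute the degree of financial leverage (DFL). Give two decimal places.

2.10

Annual interest charges come to $1,972,290.00.
DFL = EBIT ÷ (EBIT − I) = $3,772,000 ÷ ($3,772,000 − $1,972,290.00) = $3,772,000 ÷ $1,799,710.00 = 2.0959.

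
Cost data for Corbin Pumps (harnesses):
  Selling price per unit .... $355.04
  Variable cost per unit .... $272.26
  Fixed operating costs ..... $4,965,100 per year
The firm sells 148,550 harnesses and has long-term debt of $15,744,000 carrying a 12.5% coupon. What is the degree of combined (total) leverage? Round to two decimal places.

2.29

Total contribution margin = 148,550 × $82.78 = $12,296,969.00.
Subtracting fixed costs: EBIT = $12,296,969.00 − $4,965,100 = $7,331,869.00. Interest = $1,968,000.00, so EBIT − I = $5,363,869.00.
DCL = contribution ÷ (EBIT − I) = $12,296,969.00 ÷ $5,363,869.00 = 2.2926.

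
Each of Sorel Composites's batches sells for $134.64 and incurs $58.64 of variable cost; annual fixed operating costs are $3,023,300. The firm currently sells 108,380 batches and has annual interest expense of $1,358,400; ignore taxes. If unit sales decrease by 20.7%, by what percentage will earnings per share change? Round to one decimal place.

-44.2%

Contribution at this volume is 108,380 × $76.00 = $8,236,880.00.
Operating income = contribution − fixed costs = $8,236,880.00 − $3,023,300 = $5,213,580.00.
Interest = $1,358,400.00, so EBIT − I = $3,855,180.00.
Degree of combined leverage = contribution ÷ (EBIT − I) = $8,236,880.00 ÷ $3,855,180.00 = 2.1366.
%ΔEPS = DCL × %ΔSales = 2.1366 × -20.7% = -44.2%.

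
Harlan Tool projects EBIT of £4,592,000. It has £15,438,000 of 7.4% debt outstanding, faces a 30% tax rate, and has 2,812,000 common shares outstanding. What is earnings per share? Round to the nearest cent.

Pre-tax income = £4,592,000 − £1,142,412.00 = £3,449,588.00.
Net income = £3,449,588.00 × (1 − 0.30) = £2,414,711.60.
EPS = £2,414,711.60 ÷ 2,812,000 = £0.86.

£0.86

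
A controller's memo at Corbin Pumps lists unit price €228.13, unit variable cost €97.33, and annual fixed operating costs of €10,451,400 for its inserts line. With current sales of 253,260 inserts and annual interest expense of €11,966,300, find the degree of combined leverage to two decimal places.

3.09

At 253,260 units, contribution = 253,260 × €130.80 = €33,126,408.00.
Subtracting fixed costs: EBIT = €33,126,408.00 − €10,451,400 = €22,675,008.00. Interest = €11,966,300.00, so EBIT − I = €10,708,708.00.
Degree of total leverage = total CM / (EBIT − interest) = €33,126,408.00 / €10,708,708.00 = 3.0934.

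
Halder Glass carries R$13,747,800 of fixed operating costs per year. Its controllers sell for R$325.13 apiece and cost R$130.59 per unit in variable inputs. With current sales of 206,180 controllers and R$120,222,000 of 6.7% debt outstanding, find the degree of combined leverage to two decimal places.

2.19

At 206,180 units, contribution = 206,180 × R$194.54 = R$40,110,257.20.
Operating income = contribution − fixed costs = R$40,110,257.20 − R$13,747,800 = R$26,362,457.20. Interest = R$8,054,874.00, so EBIT − I = R$18,307,583.20.
DCL = contribution ÷ (EBIT − I) = R$40,110,257.20 ÷ R$18,307,583.20 = 2.1909.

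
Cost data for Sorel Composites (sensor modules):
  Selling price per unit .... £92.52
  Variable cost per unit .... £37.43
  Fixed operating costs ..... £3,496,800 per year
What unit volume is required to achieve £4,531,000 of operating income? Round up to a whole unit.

145,722 sensor modules

Contribution margin per unit = £92.52 − £37.43 = £55.09.
Need Q such that Q × £55.09 − £3,496,800 = £4,531,000, i.e. Q = £8,027,800 / £55.09 = 145,721.55 → 145,722.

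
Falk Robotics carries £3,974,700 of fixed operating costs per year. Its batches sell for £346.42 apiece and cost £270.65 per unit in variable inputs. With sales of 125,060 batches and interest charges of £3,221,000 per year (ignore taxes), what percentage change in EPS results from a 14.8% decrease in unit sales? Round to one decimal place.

At 125,060 units, contribution = 125,060 × £75.77 = £9,475,796.20.
Operating income = contribution − fixed costs = £9,475,796.20 − £3,974,700 = £5,501,096.20.
Interest = £3,221,000.00, so EBIT − I = £2,280,096.20.
DCL = total CM / (EBIT − I) = £9,475,796.20 / £2,280,096.20 = 4.1559.
EPS therefore changes by 4.1559 × (-14.8%) = -61.5%.

-61.5%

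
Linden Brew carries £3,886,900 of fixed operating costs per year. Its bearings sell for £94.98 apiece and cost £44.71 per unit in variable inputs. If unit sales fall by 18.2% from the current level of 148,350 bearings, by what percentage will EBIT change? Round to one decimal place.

At 148,350 units, contribution = 148,350 × £50.27 = £7,457,554.50.
EBIT = £7,457,554.50 − £3,886,900 = £3,570,654.50.
DOL = contribution ÷ EBIT = £7,457,554.50 ÷ £3,570,654.50 = 2.0886.
So EBIT moves 2.0886 × (-18.2%) = -38.0%.

-38.0%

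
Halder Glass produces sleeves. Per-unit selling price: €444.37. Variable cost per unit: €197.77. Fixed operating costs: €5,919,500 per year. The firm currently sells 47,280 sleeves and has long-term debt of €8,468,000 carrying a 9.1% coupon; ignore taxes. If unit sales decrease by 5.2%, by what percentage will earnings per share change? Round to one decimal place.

-12.2%

At 47,280 units, contribution = 47,280 × €246.60 = €11,659,248.00.
Subtracting fixed costs: EBIT = €11,659,248.00 − €5,919,500 = €5,739,748.00.
Interest = €770,588.00, so EBIT − I = €4,969,160.00.
DCL = total CM / (EBIT − I) = €11,659,248.00 / €4,969,160.00 = 2.3463.
%ΔEPS = DCL × %ΔSales = 2.3463 × -5.2% = -12.2%.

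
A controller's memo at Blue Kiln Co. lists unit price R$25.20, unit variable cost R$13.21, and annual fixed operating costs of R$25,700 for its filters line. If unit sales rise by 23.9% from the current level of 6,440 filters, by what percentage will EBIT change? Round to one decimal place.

Contribution at this volume is 6,440 × R$11.99 = R$77,215.60.
Subtracting fixed costs: EBIT = R$77,215.60 − R$25,700 = R$51,515.60.
So DOL = total CM / EBIT = R$77,215.60 / R$51,515.60 = 1.4989.
Operating income changes by 1.4989 × +23.9% = +35.8%.

+35.8%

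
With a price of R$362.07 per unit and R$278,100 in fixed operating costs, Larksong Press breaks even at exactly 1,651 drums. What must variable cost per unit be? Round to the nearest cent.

Contribution per unit must be FC / Q = R$278,100 / 1,651 = R$168.4434.
Hence VC = price − CM = R$362.07 − R$168.4434 = R$193.63.

R$193.63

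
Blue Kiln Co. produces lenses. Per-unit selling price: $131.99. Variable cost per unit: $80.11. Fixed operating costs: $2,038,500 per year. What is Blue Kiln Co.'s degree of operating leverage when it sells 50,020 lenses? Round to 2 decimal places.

4.66

Contribution at this volume is 50,020 × $51.88 = $2,595,037.60.
Subtracting fixed costs: EBIT = $2,595,037.60 − $2,038,500 = $556,537.60.
Degree of operating leverage = $2,595,037.60 / $556,537.60 = 4.6628.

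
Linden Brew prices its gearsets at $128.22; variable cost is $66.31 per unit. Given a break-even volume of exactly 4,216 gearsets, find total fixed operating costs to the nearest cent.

$261,012.56

Unit CM = price − variable cost = $128.22 − $66.31 = $61.91.
Fixed costs = break-even units × CM = 4,216 × $61.91 = $261,012.56.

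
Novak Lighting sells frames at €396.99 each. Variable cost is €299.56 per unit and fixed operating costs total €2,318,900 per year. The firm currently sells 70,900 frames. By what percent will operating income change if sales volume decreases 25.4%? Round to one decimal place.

At 70,900 units, contribution = 70,900 × €97.43 = €6,907,787.00.
EBIT = €6,907,787.00 − €2,318,900 = €4,588,887.00.
Degree of operating leverage = €6,907,787.00 / €4,588,887.00 = 1.5053.
So EBIT moves 1.5053 × (-25.4%) = -38.2%.

-38.2%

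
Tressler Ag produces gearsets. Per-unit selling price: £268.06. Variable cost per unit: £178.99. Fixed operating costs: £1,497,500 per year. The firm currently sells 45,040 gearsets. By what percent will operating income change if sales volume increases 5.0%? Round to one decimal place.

+8.0%

Total contribution margin = 45,040 × £89.07 = £4,011,712.80.
Subtracting fixed costs: EBIT = £4,011,712.80 − £1,497,500 = £2,514,212.80.
So DOL = total CM / EBIT = £4,011,712.80 / £2,514,212.80 = 1.5956.
%ΔEBIT = DOL × %ΔSales = 1.5956 × +5.0% = +8.0%.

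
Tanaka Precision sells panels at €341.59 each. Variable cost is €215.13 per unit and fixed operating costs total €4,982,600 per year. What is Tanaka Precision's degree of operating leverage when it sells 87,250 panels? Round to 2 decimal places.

1.82

Contribution at this volume is 87,250 × €126.46 = €11,033,635.00.
Operating income = contribution − fixed costs = €11,033,635.00 − €4,982,600 = €6,051,035.00.
Degree of operating leverage = €11,033,635.00 / €6,051,035.00 = 1.8234.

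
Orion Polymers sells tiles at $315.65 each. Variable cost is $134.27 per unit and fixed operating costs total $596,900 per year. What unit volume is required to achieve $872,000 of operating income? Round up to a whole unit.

Contribution margin per unit = $315.65 − $134.27 = $181.38.
Need Q such that Q × $181.38 − $596,900 = $872,000, i.e. Q = $1,468,900 / $181.38 = 8,098.47 → 8,099.

8,099 tiles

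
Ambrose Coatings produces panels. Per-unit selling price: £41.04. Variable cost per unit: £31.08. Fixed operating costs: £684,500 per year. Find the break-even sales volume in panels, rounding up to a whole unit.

Contribution margin per unit = £41.04 − £31.08 = £9.96.
Units to break even: £684,500 ÷ £9.96 = 68,724.90, rounded up to 68,725.

68,725 panels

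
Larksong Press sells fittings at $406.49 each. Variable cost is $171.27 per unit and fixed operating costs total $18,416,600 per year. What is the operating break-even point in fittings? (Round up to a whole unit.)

78,296 fittings

Contribution margin per unit = $406.49 − $171.27 = $235.22.
Units to break even: $18,416,600 ÷ $235.22 = 78,295.21, rounded up to 78,296.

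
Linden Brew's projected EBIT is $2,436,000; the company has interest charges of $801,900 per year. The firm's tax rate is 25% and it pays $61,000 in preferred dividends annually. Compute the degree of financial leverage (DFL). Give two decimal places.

Interest = $801,900.00.
Preferred dividends grossed up pre-tax: $61,000 / (1 − 0.25) = $81,333.33.
DFL = EBIT ÷ [EBIT − I − D_p/(1−t)] = $2,436,000 ÷ [$2,436,000 − $801,900.00 − $81,333.33] = $2,436,000 ÷ $1,552,766.67 = 1.5688.

1.57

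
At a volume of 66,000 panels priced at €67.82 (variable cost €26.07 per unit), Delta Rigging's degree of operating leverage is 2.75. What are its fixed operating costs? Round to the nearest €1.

Total contribution margin = 66,000 × €41.75 = €2,755,500.00.
DOL = contribution / EBIT, so EBIT = €2,755,500.00 / 2.75 = €1,002,000.00.
And FC = contribution − EBIT = €2,755,500.00 − €1,002,000.00 = €1,753,500.

€1,753,500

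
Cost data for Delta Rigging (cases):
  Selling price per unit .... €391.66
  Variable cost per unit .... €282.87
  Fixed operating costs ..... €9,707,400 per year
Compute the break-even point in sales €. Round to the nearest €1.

€34,948,068

Contribution margin per unit = €391.66 − €282.87 = €108.79, a CM ratio of €108.79 ÷ €391.66 = 0.2778.
Break-even sales = FC ÷ CM ratio = €9,707,400 × €391.66 / €108.79 = €34,948,068.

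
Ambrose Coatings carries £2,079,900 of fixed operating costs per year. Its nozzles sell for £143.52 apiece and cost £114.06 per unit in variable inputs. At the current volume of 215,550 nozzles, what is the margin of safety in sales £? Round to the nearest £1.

Contribution margin per unit = £143.52 − £114.06 = £29.46. Break-even units = £2,079,900 ÷ £29.46 = 70,600.81; break-even revenue = 70,600.81 × £143.52 = £10,132,628.92.
Actual sales revenue = 215,550 × £143.52 = £30,935,736.00.
Margin of safety = £30,935,736.00 − £10,132,628.92 = £20,803,107.

£20,803,107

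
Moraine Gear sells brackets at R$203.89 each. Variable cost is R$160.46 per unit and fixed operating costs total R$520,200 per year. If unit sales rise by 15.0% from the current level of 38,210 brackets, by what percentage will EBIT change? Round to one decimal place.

Total contribution margin = 38,210 × R$43.43 = R$1,659,460.30.
EBIT = R$1,659,460.30 − R$520,200 = R$1,139,260.30.
So DOL = total CM / EBIT = R$1,659,460.30 / R$1,139,260.30 = 1.4566.
%ΔEBIT = DOL × %ΔSales = 1.4566 × +15.0% = +21.8%.

+21.8%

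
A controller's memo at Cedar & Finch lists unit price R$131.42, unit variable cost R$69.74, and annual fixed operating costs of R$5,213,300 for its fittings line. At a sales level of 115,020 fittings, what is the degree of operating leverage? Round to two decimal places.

Contribution at this volume is 115,020 × R$61.68 = R$7,094,433.60.
Operating income = contribution − fixed costs = R$7,094,433.60 − R$5,213,300 = R$1,881,133.60.
So DOL = total CM / EBIT = R$7,094,433.60 / R$1,881,133.60 = 3.7714.

3.77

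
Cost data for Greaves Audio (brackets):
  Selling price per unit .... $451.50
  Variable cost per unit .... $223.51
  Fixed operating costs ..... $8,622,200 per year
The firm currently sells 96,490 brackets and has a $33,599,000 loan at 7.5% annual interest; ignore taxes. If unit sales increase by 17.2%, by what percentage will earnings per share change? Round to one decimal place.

Total contribution margin = 96,490 × $227.99 = $21,998,755.10.
Subtracting fixed costs: EBIT = $21,998,755.10 − $8,622,200 = $13,376,555.10.
After interest of $2,519,925.00, pre-tax earnings = $10,856,630.10.
DCL = total CM / (EBIT − I) = $21,998,755.10 / $10,856,630.10 = 2.0263.
%ΔEPS = DCL × %ΔSales = 2.0263 × +17.2% = +34.9%.

+34.9%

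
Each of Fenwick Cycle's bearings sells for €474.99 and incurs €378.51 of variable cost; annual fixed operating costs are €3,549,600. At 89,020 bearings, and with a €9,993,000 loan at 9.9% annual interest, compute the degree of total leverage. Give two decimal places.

2.12

At 89,020 units, contribution = 89,020 × €96.48 = €8,588,649.60.
Operating income = contribution − fixed costs = €8,588,649.60 − €3,549,600 = €5,039,049.60. Interest = €989,307.00, so EBIT − I = €4,049,742.60.
DCL = contribution ÷ (EBIT − I) = €8,588,649.60 ÷ €4,049,742.60 = 2.1208.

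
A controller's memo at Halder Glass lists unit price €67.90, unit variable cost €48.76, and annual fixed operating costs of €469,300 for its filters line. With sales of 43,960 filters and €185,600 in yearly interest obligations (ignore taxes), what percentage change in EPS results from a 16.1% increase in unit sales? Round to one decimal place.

+72.6%

Contribution at this volume is 43,960 × €19.14 = €841,394.40.
Subtracting fixed costs: EBIT = €841,394.40 − €469,300 = €372,094.40.
After interest of €185,600.00, pre-tax earnings = €186,494.40.
DCL = total CM / (EBIT − I) = €841,394.40 / €186,494.40 = 4.5116.
EPS therefore changes by 4.5116 × (+16.1%) = +72.6%.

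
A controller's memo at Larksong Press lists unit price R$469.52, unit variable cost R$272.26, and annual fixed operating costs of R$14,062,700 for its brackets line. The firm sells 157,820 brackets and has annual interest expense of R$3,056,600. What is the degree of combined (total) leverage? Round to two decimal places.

2.22

Contribution at this volume is 157,820 × R$197.26 = R$31,131,573.20.
EBIT = R$31,131,573.20 − R$14,062,700 = R$17,068,873.20. Interest = R$3,056,600.00.
DOL = R$31,131,573.20 ÷ R$17,068,873.20 = 1.8239; DFL = R$17,068,873.20 ÷ R$14,012,273.20 = 1.2181.
DCL = DOL × DFL = 1.8239 × 1.2181 = 2.2217.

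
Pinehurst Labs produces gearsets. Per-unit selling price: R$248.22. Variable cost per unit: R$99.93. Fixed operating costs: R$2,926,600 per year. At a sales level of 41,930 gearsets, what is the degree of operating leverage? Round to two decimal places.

Total contribution margin = 41,930 × R$148.29 = R$6,217,799.70.
Subtracting fixed costs: EBIT = R$6,217,799.70 − R$2,926,600 = R$3,291,199.70.
Degree of operating leverage = R$6,217,799.70 / R$3,291,199.70 = 1.8892.

1.89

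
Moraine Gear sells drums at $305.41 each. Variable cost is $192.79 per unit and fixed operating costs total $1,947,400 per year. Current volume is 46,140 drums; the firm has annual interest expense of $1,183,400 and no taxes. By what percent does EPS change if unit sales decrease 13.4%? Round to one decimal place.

Contribution at this volume is 46,140 × $112.62 = $5,196,286.80.
Subtracting fixed costs: EBIT = $5,196,286.80 − $1,947,400 = $3,248,886.80.
After interest of $1,183,400.00, pre-tax earnings = $2,065,486.80.
DCL = total CM / (EBIT − I) = $5,196,286.80 / $2,065,486.80 = 2.5158.
%ΔEPS = DCL × %ΔSales = 2.5158 × -13.4% = -33.7%.

-33.7%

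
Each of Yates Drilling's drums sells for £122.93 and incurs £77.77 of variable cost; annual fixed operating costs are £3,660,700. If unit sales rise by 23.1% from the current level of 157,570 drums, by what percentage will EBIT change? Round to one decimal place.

Contribution at this volume is 157,570 × £45.16 = £7,115,861.20.
EBIT = £7,115,861.20 − £3,660,700 = £3,455,161.20.
Degree of operating leverage = £7,115,861.20 / £3,455,161.20 = 2.0595.
So EBIT moves 2.0595 × (+23.1%) = +47.6%.

+47.6%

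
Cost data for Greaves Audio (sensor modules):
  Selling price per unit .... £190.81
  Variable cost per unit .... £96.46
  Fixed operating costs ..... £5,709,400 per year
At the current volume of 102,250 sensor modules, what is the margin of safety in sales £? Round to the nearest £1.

£7,963,840

Unit CM = price − variable cost = £190.81 − £96.46 = £94.35. Break-even units = £5,709,400 ÷ £94.35 = 60,512.98; break-even revenue = 60,512.98 × £190.81 = £11,546,482.40.
Current sales = 102,250 × £190.81 = £19,510,322.50.
Margin of safety = £19,510,322.50 − £11,546,482.40 = £7,963,840.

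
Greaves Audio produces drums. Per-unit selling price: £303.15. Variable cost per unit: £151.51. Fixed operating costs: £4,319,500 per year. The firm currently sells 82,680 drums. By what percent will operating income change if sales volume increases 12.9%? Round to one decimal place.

+19.7%

At 82,680 units, contribution = 82,680 × £151.64 = £12,537,595.20.
Operating income = contribution − fixed costs = £12,537,595.20 − £4,319,500 = £8,218,095.20.
Degree of operating leverage = £12,537,595.20 / £8,218,095.20 = 1.5256.
Operating income changes by 1.5256 × +12.9% = +19.7%.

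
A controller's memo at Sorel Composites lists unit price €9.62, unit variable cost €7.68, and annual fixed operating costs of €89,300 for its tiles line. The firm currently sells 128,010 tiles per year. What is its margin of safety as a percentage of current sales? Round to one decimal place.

Contribution margin per unit = €9.62 − €7.68 = €1.94. Break-even units = €89,300 ÷ €1.94 = 46,030.93; break-even revenue = 46,030.93 × €9.62 = €442,817.53.
Current sales = 128,010 × €9.62 = €1,231,456.20.
Margin of safety = (€1,231,456.20 − €442,817.53) ÷ €1,231,456.20 = 64.0%.

64.0%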